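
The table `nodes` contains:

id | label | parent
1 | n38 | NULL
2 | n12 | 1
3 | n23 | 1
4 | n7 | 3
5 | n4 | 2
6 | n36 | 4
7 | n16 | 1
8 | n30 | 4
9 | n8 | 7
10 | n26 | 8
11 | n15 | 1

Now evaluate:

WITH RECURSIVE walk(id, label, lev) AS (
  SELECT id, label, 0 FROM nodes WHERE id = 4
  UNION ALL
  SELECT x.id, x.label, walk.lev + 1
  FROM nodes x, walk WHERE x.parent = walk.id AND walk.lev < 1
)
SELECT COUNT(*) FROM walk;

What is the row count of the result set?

3

Base: id=4 (n7) at lev 0.
Iteration 1: rows with parent in {4} -> n36 (id 6, lev 1), n30 (id 8, lev 1).
Iteration 2: lev < 1 fails for all current rows; recursion stops.
Total rows emitted: 3.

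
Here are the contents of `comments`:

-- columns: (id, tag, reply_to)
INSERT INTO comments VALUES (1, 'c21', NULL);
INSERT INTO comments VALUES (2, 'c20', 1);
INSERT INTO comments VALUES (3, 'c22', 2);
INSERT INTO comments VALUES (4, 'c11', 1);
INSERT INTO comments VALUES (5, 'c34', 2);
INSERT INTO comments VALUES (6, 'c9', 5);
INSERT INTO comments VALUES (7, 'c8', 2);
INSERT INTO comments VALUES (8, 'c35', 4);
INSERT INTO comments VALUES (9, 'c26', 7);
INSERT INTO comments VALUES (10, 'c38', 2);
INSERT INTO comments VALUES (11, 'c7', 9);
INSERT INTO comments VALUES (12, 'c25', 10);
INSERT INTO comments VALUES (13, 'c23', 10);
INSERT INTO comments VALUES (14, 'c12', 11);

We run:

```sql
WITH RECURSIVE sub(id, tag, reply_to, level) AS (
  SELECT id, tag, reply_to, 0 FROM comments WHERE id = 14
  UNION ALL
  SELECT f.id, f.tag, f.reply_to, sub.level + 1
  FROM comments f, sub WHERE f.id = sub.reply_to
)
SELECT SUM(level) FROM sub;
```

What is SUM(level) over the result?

Base: id=14 (c12), reply_to=11, level 0.
Iteration 1: join on id=11 -> c7 (id 11, reply_to=9, level 1).
Iteration 2: join on id=9 -> c26 (id 9, reply_to=7, level 2).
Iteration 3: join on id=7 -> c8 (id 7, reply_to=2, level 3).
Iteration 4: join on id=2 -> c20 (id 2, reply_to=1, level 4).
Iteration 5: join on id=1 -> c21 (id 1, reply_to=NULL, level 5).
Iteration 6: reply_to is NULL; no match; recursion stops.
SUM(level) = 0 + 1 + 2 + 3 + 4 + 5 = 15.

15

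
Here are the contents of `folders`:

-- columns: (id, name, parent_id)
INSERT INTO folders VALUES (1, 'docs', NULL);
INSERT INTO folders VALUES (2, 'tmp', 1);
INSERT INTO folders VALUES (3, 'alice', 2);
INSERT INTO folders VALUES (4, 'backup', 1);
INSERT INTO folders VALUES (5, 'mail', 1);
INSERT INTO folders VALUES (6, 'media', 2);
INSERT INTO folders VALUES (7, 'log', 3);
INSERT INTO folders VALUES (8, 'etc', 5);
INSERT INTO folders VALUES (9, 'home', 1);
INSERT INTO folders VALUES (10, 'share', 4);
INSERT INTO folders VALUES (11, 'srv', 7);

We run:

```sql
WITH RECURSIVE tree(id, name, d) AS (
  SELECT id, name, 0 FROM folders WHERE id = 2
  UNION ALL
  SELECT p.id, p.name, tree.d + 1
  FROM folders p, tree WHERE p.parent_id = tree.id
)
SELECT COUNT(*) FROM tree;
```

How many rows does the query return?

5

Base: id=2 (tmp) at d 0.
Iteration 1: rows with parent_id in {2} -> alice (id 3, d 1), media (id 6, d 1).
Iteration 2: rows with parent_id in {3,6} -> log (id 7, d 2).
Iteration 3: rows with parent_id in {7} -> srv (id 11, d 3).
Iteration 4: no rows with parent_id in {11}; recursion stops.
Total rows emitted: 5.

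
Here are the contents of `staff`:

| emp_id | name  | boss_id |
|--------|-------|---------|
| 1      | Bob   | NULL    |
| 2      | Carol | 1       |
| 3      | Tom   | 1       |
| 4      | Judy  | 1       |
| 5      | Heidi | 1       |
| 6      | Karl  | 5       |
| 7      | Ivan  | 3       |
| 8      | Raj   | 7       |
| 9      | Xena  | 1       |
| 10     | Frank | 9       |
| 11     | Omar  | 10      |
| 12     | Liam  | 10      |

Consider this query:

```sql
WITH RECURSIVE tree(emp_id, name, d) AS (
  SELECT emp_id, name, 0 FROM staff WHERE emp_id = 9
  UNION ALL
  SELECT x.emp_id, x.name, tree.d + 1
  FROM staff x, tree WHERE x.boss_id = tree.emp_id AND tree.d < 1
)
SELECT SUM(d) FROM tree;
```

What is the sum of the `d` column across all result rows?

1

Base: emp_id=9 (Xena) at d 0.
Iteration 1: rows with boss_id in {9} -> Frank (id 10, d 1).
Iteration 2: d < 1 fails for all current rows; recursion stops.
SUM(d) = 0 + 1 = 1.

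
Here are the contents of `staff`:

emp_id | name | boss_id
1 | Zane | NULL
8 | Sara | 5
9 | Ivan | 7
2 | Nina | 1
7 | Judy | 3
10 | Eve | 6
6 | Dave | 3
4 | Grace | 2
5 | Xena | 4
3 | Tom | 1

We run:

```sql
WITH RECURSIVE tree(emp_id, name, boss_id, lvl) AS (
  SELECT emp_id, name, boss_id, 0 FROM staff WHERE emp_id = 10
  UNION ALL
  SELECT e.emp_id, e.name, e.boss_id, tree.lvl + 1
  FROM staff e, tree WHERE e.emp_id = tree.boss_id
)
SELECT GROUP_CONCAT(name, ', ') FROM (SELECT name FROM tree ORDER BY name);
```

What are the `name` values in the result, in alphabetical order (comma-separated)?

Base: emp_id=10 (Eve), boss_id=6, lvl 0.
Iteration 1: join on emp_id=6 -> Dave (id 6, boss_id=3, lvl 1).
Iteration 2: join on emp_id=3 -> Tom (id 3, boss_id=1, lvl 2).
Iteration 3: join on emp_id=1 -> Zane (id 1, boss_id=NULL, lvl 3).
Iteration 4: boss_id is NULL; no match; recursion stops.

Dave, Eve, Tom, Zane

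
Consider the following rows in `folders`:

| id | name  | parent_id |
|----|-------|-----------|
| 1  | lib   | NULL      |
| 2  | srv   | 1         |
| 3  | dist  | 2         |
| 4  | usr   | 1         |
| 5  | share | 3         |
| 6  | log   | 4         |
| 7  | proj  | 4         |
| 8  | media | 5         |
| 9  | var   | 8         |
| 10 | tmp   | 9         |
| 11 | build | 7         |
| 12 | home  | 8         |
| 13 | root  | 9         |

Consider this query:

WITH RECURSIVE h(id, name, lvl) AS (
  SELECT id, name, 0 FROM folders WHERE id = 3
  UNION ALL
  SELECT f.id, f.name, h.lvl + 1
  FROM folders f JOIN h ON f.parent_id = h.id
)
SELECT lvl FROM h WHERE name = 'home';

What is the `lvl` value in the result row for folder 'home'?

3

Base: id=3 (dist) at lvl 0.
Iteration 1: rows with parent_id in {3} -> share (id 5, lvl 1).
Iteration 2: rows with parent_id in {5} -> media (id 8, lvl 2).
Iteration 3: rows with parent_id in {8} -> var (id 9, lvl 3), home (id 12, lvl 3).
Iteration 4: rows with parent_id in {9,12} -> tmp (id 10, lvl 4), root (id 13, lvl 4).
Iteration 5: no rows with parent_id in {10,13}; recursion stops.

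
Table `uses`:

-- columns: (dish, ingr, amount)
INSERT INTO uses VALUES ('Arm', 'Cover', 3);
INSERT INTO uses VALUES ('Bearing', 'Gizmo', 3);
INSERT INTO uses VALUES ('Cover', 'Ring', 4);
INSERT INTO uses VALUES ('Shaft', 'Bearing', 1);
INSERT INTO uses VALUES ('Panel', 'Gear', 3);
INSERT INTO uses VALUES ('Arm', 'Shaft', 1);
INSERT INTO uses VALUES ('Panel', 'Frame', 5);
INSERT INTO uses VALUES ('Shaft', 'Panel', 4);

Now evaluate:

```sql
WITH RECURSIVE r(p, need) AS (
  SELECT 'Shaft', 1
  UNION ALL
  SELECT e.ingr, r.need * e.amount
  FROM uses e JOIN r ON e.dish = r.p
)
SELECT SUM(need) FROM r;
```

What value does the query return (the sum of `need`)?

Base: (Shaft, need=1).
Iteration 1: components of {Shaft} -> Bearing = 1*1 = 1, Panel = 1*4 = 4.
Iteration 2: components of {Bearing,Panel} -> Frame = 4*5 = 20, Gear = 4*3 = 12, Gizmo = 1*3 = 3.
Iteration 3: no further components; recursion stops.
SUM(need) = 1 + 1 + 4 + 3 + 12 + 20 = 41.

41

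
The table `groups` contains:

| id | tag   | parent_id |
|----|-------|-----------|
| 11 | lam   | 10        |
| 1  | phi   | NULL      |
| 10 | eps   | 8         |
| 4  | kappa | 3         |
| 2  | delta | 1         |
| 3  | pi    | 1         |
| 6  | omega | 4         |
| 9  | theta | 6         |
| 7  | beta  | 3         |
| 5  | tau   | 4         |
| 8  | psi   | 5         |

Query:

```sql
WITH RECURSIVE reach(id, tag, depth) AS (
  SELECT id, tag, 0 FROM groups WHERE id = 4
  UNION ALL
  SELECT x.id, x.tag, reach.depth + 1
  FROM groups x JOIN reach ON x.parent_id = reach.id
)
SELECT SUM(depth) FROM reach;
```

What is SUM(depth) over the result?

Base: id=4 (kappa) at depth 0.
Iteration 1: rows with parent_id in {4} -> tau (id 5, depth 1), omega (id 6, depth 1).
Iteration 2: rows with parent_id in {5,6} -> psi (id 8, depth 2), theta (id 9, depth 2).
Iteration 3: rows with parent_id in {8,9} -> eps (id 10, depth 3).
Iteration 4: rows with parent_id in {10} -> lam (id 11, depth 4).
Iteration 5: no rows with parent_id in {11}; recursion stops.
SUM(depth) = 0 + 1 + 1 + 2 + 2 + 3 + 4 = 13.

13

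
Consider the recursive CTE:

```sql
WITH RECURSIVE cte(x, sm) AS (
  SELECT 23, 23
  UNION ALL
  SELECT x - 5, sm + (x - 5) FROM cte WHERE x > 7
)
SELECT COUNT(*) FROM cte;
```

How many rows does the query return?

5

Base: x=23, sm=23.
Iteration 1: 23 > 7 holds -> x = 23 - 5 = 18, sm = 23 + 18 = 41.
Iteration 2: 18 > 7 holds -> x = 18 - 5 = 13, sm = 41 + 13 = 54.
Iteration 3: 13 > 7 holds -> x = 13 - 5 = 8, sm = 54 + 8 = 62.
Iteration 4: 8 > 7 holds -> x = 8 - 5 = 3, sm = 62 + 3 = 65.
Iteration 5: 3 > 7 fails; recursion stops.
Total rows emitted: 5.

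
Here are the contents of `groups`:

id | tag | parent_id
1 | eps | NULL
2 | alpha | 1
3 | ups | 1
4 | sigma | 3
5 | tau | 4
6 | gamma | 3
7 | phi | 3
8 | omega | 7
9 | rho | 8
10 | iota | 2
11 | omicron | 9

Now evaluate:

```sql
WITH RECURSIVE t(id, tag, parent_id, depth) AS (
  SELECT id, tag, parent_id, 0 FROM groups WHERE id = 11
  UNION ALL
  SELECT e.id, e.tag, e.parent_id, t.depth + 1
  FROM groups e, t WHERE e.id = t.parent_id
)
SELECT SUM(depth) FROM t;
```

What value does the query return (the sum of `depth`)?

Base: id=11 (omicron), parent_id=9, depth 0.
Iteration 1: join on id=9 -> rho (id 9, parent_id=8, depth 1).
Iteration 2: join on id=8 -> omega (id 8, parent_id=7, depth 2).
Iteration 3: join on id=7 -> phi (id 7, parent_id=3, depth 3).
Iteration 4: join on id=3 -> ups (id 3, parent_id=1, depth 4).
Iteration 5: join on id=1 -> eps (id 1, parent_id=NULL, depth 5).
Iteration 6: parent_id is NULL; no match; recursion stops.
SUM(depth) = 0 + 1 + 2 + 3 + 4 + 5 = 15.

15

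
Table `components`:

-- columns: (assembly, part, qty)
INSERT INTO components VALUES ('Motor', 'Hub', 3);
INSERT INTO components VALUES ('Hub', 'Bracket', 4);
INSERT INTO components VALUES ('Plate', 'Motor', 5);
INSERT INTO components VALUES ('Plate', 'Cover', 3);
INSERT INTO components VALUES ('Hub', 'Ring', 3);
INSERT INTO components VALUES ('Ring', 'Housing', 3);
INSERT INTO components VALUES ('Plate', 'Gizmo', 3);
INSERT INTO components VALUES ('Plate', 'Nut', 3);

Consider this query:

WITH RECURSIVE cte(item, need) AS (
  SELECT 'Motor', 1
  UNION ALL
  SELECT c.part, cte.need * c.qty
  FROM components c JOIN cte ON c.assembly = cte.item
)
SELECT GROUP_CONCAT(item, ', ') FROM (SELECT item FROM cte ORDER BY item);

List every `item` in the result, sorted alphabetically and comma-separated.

Bracket, Housing, Hub, Motor, Ring

Base: (Motor, need=1).
Iteration 1: components of {Motor} -> Hub = 1*3 = 3.
Iteration 2: components of {Hub} -> Bracket = 3*4 = 12, Ring = 3*3 = 9.
Iteration 3: components of {Bracket,Ring} -> Housing = 9*3 = 27.
Iteration 4: no further components; recursion stops.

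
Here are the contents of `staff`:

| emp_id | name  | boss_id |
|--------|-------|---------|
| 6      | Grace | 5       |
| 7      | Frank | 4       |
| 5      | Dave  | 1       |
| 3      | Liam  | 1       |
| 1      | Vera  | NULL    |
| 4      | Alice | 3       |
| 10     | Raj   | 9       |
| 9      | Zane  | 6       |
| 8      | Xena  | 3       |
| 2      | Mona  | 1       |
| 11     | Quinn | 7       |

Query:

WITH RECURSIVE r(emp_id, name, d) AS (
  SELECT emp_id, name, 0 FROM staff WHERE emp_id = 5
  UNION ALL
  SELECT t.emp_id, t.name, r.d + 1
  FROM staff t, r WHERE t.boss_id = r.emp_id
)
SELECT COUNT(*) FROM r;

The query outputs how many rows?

Base: emp_id=5 (Dave) at d 0.
Iteration 1: rows with boss_id in {5} -> Grace (id 6, d 1).
Iteration 2: rows with boss_id in {6} -> Zane (id 9, d 2).
Iteration 3: rows with boss_id in {9} -> Raj (id 10, d 3).
Iteration 4: no rows with boss_id in {10}; recursion stops.
Total rows emitted: 4.

4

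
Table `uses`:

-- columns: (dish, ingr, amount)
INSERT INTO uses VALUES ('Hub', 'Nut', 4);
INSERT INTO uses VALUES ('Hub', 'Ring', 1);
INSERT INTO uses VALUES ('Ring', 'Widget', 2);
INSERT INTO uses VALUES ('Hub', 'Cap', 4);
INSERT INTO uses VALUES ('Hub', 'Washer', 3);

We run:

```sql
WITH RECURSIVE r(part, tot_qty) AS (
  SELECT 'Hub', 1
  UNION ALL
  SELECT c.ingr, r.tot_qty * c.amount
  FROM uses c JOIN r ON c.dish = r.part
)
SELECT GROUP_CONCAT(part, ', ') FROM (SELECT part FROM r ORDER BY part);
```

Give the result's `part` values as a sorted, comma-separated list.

Cap, Hub, Nut, Ring, Washer, Widget

Base: (Hub, tot_qty=1).
Iteration 1: components of {Hub} -> Cap = 1*4 = 4, Nut = 1*4 = 4, Ring = 1*1 = 1, Washer = 1*3 = 3.
Iteration 2: components of {Cap,Nut,Ring,Washer} -> Widget = 1*2 = 2.
Iteration 3: no further components; recursion stops.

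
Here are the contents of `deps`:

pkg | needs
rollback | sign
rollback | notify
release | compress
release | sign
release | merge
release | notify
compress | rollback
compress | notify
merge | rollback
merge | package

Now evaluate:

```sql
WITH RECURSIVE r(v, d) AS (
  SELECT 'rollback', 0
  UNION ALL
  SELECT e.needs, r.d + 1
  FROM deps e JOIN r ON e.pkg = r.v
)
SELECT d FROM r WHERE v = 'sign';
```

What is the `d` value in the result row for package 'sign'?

1

Base: (rollback, d=0).
Iteration 1: edges from {rollback} -> (notify, d=1), (sign, d=1).
Iteration 2: no outgoing edges from {notify,sign}; recursion stops.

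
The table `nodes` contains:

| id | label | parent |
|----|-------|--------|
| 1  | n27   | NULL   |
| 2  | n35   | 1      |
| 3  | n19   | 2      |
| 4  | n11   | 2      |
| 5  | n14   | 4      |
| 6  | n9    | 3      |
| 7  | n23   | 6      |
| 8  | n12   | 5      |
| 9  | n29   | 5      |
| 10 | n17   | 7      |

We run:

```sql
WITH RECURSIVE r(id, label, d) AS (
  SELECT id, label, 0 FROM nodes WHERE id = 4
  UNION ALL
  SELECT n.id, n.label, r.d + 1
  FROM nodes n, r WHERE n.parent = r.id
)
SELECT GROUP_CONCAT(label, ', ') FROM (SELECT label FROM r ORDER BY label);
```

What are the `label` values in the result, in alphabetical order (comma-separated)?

n11, n12, n14, n29

Base: id=4 (n11) at d 0.
Iteration 1: rows with parent in {4} -> n14 (id 5, d 1).
Iteration 2: rows with parent in {5} -> n12 (id 8, d 2), n29 (id 9, d 2).
Iteration 3: no rows with parent in {8,9}; recursion stops.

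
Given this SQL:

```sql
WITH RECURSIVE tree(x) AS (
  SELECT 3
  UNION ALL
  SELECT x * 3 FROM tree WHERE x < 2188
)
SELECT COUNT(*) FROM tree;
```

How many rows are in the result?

Base: x=3.
Iteration 1: 3 < 2188 holds -> x = 3 * 3 = 9.
Iteration 2: 9 < 2188 holds -> x = 9 * 3 = 27.
Iteration 3: 27 < 2188 holds -> x = 27 * 3 = 81.
Iteration 4: 81 < 2188 holds -> x = 81 * 3 = 243.
Iteration 5: 243 < 2188 holds -> x = 243 * 3 = 729.
Iteration 6: 729 < 2188 holds -> x = 729 * 3 = 2187.
Iteration 7: 2187 < 2188 holds -> x = 2187 * 3 = 6561.
Iteration 8: 6561 < 2188 fails; recursion stops.
Total rows emitted: 8.

8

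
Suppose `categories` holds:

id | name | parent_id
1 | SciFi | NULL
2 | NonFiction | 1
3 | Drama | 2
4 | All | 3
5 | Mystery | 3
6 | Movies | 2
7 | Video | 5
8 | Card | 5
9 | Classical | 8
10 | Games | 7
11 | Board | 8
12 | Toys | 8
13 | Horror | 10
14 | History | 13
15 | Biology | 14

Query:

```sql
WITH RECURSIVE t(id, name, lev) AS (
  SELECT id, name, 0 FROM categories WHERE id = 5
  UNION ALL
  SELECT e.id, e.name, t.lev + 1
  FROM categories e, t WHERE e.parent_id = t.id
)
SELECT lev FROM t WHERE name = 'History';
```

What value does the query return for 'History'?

4

Base: id=5 (Mystery) at lev 0.
Iteration 1: rows with parent_id in {5} -> Video (id 7, lev 1), Card (id 8, lev 1).
Iteration 2: rows with parent_id in {7,8} -> Classical (id 9, lev 2), Games (id 10, lev 2), Board (id 11, lev 2), Toys (id 12, lev 2).
Iteration 3: rows with parent_id in {9,10,11,12} -> Horror (id 13, lev 3).
Iteration 4: rows with parent_id in {13} -> History (id 14, lev 4).
Iteration 5: rows with parent_id in {14} -> Biology (id 15, lev 5).
Iteration 6: no rows with parent_id in {15}; recursion stops.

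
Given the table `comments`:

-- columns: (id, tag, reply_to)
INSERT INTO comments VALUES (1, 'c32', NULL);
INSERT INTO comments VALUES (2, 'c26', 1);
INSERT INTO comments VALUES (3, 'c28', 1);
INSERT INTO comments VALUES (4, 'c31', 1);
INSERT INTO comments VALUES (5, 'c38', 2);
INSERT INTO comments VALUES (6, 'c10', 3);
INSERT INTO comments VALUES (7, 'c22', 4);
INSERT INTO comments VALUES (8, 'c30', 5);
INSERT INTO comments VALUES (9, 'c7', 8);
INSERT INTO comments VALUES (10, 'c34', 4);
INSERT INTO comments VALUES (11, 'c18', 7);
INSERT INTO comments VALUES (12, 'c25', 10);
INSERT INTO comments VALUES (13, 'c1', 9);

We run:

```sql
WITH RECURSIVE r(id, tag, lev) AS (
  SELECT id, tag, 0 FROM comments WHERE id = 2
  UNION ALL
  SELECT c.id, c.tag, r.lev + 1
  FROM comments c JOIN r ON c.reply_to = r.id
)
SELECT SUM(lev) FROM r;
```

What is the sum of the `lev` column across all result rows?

10

Base: id=2 (c26) at lev 0.
Iteration 1: rows with reply_to in {2} -> c38 (id 5, lev 1).
Iteration 2: rows with reply_to in {5} -> c30 (id 8, lev 2).
Iteration 3: rows with reply_to in {8} -> c7 (id 9, lev 3).
Iteration 4: rows with reply_to in {9} -> c1 (id 13, lev 4).
Iteration 5: no rows with reply_to in {13}; recursion stops.
SUM(lev) = 0 + 1 + 2 + 3 + 4 = 10.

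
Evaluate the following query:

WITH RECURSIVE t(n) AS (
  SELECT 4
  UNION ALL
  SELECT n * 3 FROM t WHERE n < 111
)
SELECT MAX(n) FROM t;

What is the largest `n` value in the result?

324

Base: n=4.
Iteration 1: 4 < 111 holds -> n = 4 * 3 = 12.
Iteration 2: 12 < 111 holds -> n = 12 * 3 = 36.
Iteration 3: 36 < 111 holds -> n = 36 * 3 = 108.
Iteration 4: 108 < 111 holds -> n = 108 * 3 = 324.
Iteration 5: 324 < 111 fails; recursion stops.
n values: 4, 12, 36, 108, 324; the maximum is 324.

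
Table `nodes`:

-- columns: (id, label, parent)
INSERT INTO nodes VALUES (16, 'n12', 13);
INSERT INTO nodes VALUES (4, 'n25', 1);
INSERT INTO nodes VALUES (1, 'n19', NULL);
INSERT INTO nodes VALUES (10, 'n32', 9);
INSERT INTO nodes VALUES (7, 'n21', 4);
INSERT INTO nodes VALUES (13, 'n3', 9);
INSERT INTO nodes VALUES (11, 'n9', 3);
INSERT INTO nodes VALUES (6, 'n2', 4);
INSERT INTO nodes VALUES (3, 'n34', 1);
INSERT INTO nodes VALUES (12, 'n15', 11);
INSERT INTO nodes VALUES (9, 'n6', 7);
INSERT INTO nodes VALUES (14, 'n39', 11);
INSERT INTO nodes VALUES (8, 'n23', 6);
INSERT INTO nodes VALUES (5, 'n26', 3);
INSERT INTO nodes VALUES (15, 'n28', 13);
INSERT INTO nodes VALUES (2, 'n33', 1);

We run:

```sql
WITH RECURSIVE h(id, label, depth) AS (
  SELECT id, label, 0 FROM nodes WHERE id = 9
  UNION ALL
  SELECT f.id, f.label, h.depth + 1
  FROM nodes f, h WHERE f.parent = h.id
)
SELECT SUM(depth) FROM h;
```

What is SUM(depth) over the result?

6

Base: id=9 (n6) at depth 0.
Iteration 1: rows with parent in {9} -> n32 (id 10, depth 1), n3 (id 13, depth 1).
Iteration 2: rows with parent in {10,13} -> n28 (id 15, depth 2), n12 (id 16, depth 2).
Iteration 3: no rows with parent in {15,16}; recursion stops.
SUM(depth) = 0 + 1 + 1 + 2 + 2 = 6.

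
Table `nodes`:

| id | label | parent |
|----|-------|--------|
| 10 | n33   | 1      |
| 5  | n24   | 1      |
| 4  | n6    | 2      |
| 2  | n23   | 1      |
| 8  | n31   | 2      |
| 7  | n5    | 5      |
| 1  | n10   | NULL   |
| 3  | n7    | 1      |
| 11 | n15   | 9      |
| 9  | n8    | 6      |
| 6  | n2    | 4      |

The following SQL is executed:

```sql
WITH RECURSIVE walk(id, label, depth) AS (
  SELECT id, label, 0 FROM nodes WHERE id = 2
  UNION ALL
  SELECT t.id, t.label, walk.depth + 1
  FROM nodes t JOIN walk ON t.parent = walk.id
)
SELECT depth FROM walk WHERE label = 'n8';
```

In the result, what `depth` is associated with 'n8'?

3

Base: id=2 (n23) at depth 0.
Iteration 1: rows with parent in {2} -> n6 (id 4, depth 1), n31 (id 8, depth 1).
Iteration 2: rows with parent in {4,8} -> n2 (id 6, depth 2).
Iteration 3: rows with parent in {6} -> n8 (id 9, depth 3).
Iteration 4: rows with parent in {9} -> n15 (id 11, depth 4).
Iteration 5: no rows with parent in {11}; recursion stops.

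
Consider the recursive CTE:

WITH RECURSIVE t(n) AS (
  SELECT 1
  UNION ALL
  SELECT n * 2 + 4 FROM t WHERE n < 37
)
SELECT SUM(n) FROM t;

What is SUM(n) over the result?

Base: n=1.
Iteration 1: 1 < 37 holds -> n = 1 * 2 + 4 = 6.
Iteration 2: 6 < 37 holds -> n = 6 * 2 + 4 = 16.
Iteration 3: 16 < 37 holds -> n = 16 * 2 + 4 = 36.
Iteration 4: 36 < 37 holds -> n = 36 * 2 + 4 = 76.
Iteration 5: 76 < 37 fails; recursion stops.
SUM(n) = 1 + 6 + 16 + 36 + 76 = 135.

135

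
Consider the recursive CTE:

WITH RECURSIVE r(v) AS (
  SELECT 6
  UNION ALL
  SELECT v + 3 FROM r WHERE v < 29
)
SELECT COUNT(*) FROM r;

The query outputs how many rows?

Base: v=6.
Iteration 1: 6 < 29 holds -> v = 6 + 3 = 9.
Iteration 2: 9 < 29 holds -> v = 9 + 3 = 12.
Iteration 3: 12 < 29 holds -> v = 12 + 3 = 15.
Iteration 4: 15 < 29 holds -> v = 15 + 3 = 18.
Iteration 5: 18 < 29 holds -> v = 18 + 3 = 21.
Iteration 6: 21 < 29 holds -> v = 21 + 3 = 24.
Iteration 7: 24 < 29 holds -> v = 24 + 3 = 27.
Iteration 8: 27 < 29 holds -> v = 27 + 3 = 30.
Iteration 9: 30 < 29 fails; recursion stops.
Total rows emitted: 9.

9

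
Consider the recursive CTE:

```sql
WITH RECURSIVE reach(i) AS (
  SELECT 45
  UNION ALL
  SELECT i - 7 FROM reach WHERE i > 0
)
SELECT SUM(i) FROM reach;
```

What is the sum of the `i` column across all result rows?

164

Base: i=45.
Iteration 1: 45 > 0 holds -> i = 45 - 7 = 38.
Iteration 2: 38 > 0 holds -> i = 38 - 7 = 31.
Iteration 3: 31 > 0 holds -> i = 31 - 7 = 24.
Iteration 4: 24 > 0 holds -> i = 24 - 7 = 17.
Iteration 5: 17 > 0 holds -> i = 17 - 7 = 10.
Iteration 6: 10 > 0 holds -> i = 10 - 7 = 3.
Iteration 7: 3 > 0 holds -> i = 3 - 7 = -4.
Iteration 8: -4 > 0 fails; recursion stops.
SUM(i) = 45 + 38 + 31 + 24 + 17 + 10 + 3 + -4 = 164.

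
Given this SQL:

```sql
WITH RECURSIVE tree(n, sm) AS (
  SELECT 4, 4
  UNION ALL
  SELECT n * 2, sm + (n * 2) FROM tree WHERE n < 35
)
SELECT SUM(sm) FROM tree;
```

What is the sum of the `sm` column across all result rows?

Base: n=4, sm=4.
Iteration 1: 4 < 35 holds -> n = 4 * 2 = 8, sm = 4 + 8 = 12.
Iteration 2: 8 < 35 holds -> n = 8 * 2 = 16, sm = 12 + 16 = 28.
Iteration 3: 16 < 35 holds -> n = 16 * 2 = 32, sm = 28 + 32 = 60.
Iteration 4: 32 < 35 holds -> n = 32 * 2 = 64, sm = 60 + 64 = 124.
Iteration 5: 64 < 35 fails; recursion stops.
SUM(sm) = 4 + 12 + 28 + 60 + 124 = 228.

228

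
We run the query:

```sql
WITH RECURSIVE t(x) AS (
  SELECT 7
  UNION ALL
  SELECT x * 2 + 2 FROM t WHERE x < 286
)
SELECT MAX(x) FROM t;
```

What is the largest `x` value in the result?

286

Base: x=7.
Iteration 1: 7 < 286 holds -> x = 7 * 2 + 2 = 16.
Iteration 2: 16 < 286 holds -> x = 16 * 2 + 2 = 34.
Iteration 3: 34 < 286 holds -> x = 34 * 2 + 2 = 70.
Iteration 4: 70 < 286 holds -> x = 70 * 2 + 2 = 142.
Iteration 5: 142 < 286 holds -> x = 142 * 2 + 2 = 286.
Iteration 6: 286 < 286 fails; recursion stops.
x values: 7, 16, 34, 70, 142, 286; the maximum is 286.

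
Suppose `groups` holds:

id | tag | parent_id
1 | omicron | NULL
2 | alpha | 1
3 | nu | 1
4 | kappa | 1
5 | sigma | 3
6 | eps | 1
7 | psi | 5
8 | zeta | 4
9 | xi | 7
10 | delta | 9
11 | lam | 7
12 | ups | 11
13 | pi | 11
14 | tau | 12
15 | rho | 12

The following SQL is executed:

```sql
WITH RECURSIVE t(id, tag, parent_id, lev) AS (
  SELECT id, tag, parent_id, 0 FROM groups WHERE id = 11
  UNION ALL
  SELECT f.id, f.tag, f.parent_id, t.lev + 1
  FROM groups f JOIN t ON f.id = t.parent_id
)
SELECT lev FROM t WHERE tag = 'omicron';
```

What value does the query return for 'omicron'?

Base: id=11 (lam), parent_id=7, lev 0.
Iteration 1: join on id=7 -> psi (id 7, parent_id=5, lev 1).
Iteration 2: join on id=5 -> sigma (id 5, parent_id=3, lev 2).
Iteration 3: join on id=3 -> nu (id 3, parent_id=1, lev 3).
Iteration 4: join on id=1 -> omicron (id 1, parent_id=NULL, lev 4).
Iteration 5: parent_id is NULL; no match; recursion stops.

4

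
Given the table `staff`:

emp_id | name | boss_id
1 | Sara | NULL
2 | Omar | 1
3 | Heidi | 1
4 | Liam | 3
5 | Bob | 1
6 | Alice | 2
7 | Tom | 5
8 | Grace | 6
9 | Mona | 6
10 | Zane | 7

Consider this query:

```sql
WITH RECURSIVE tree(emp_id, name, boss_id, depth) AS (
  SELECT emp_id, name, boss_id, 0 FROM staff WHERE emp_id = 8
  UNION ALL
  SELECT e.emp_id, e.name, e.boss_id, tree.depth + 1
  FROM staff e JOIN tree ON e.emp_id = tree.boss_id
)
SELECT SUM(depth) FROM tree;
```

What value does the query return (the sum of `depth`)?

Base: emp_id=8 (Grace), boss_id=6, depth 0.
Iteration 1: join on emp_id=6 -> Alice (id 6, boss_id=2, depth 1).
Iteration 2: join on emp_id=2 -> Omar (id 2, boss_id=1, depth 2).
Iteration 3: join on emp_id=1 -> Sara (id 1, boss_id=NULL, depth 3).
Iteration 4: boss_id is NULL; no match; recursion stops.
SUM(depth) = 0 + 1 + 2 + 3 = 6.

6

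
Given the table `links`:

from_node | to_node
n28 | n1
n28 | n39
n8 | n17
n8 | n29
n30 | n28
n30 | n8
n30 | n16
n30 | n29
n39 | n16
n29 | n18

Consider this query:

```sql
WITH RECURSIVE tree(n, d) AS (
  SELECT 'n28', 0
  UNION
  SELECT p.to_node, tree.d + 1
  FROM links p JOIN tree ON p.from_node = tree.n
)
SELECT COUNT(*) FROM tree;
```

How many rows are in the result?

Base: (n28, d=0).
Iteration 1: edges from {n28} -> (n1, d=1), (n39, d=1).
Iteration 2: edges from {n1,n39} -> (n16, d=2).
Iteration 3: no outgoing edges from {n16}; recursion stops.
Total rows emitted: 4.

4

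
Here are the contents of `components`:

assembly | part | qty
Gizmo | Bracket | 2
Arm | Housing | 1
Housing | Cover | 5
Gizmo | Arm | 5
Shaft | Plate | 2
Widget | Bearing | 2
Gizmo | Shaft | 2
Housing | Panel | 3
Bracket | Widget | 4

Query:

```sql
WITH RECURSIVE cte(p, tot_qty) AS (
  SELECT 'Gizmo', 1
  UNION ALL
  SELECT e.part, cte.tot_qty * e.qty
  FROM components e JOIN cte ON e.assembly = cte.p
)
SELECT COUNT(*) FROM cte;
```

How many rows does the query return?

Base: (Gizmo, tot_qty=1).
Iteration 1: components of {Gizmo} -> Arm = 1*5 = 5, Bracket = 1*2 = 2, Shaft = 1*2 = 2.
Iteration 2: components of {Arm,Bracket,Shaft} -> Housing = 5*1 = 5, Plate = 2*2 = 4, Widget = 2*4 = 8.
Iteration 3: components of {Housing,Plate,Widget} -> Bearing = 8*2 = 16, Cover = 5*5 = 25, Panel = 5*3 = 15.
Iteration 4: no further components; recursion stops.
Total rows emitted: 10.

10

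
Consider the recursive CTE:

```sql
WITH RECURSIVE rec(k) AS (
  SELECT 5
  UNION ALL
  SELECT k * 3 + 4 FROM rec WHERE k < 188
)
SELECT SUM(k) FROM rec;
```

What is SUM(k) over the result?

Base: k=5.
Iteration 1: 5 < 188 holds -> k = 5 * 3 + 4 = 19.
Iteration 2: 19 < 188 holds -> k = 19 * 3 + 4 = 61.
Iteration 3: 61 < 188 holds -> k = 61 * 3 + 4 = 187.
Iteration 4: 187 < 188 holds -> k = 187 * 3 + 4 = 565.
Iteration 5: 565 < 188 fails; recursion stops.
SUM(k) = 5 + 19 + 61 + 187 + 565 = 837.

837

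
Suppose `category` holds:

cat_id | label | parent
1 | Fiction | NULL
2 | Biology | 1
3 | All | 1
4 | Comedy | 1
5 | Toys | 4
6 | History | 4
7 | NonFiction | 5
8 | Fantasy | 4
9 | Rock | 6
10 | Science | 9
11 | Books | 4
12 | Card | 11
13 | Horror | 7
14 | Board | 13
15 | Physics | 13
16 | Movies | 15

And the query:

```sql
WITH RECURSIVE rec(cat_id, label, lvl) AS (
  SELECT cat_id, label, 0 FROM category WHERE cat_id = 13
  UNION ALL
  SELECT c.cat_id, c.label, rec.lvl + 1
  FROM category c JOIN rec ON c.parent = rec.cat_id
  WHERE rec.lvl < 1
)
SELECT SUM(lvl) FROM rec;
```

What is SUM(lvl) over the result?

Base: cat_id=13 (Horror) at lvl 0.
Iteration 1: rows with parent in {13} -> Board (id 14, lvl 1), Physics (id 15, lvl 1).
Iteration 2: lvl < 1 fails for all current rows; recursion stops.
SUM(lvl) = 0 + 1 + 1 = 2.

2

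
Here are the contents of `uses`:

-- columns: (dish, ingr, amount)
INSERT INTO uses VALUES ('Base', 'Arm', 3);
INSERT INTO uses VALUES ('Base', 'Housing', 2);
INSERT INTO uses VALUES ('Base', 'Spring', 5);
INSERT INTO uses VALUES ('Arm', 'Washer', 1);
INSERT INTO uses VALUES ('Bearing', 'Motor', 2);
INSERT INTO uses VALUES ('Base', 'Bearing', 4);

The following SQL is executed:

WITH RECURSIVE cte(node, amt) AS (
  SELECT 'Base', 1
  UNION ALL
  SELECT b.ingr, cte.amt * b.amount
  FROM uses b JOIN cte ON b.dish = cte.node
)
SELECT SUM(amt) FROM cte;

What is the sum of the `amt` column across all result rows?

Base: (Base, amt=1).
Iteration 1: components of {Base} -> Arm = 1*3 = 3, Bearing = 1*4 = 4, Housing = 1*2 = 2, Spring = 1*5 = 5.
Iteration 2: components of {Arm,Bearing,Housing,Spring} -> Motor = 4*2 = 8, Washer = 3*1 = 3.
Iteration 3: no further components; recursion stops.
SUM(amt) = 1 + 3 + 4 + 2 + 5 + 3 + 8 = 26.

26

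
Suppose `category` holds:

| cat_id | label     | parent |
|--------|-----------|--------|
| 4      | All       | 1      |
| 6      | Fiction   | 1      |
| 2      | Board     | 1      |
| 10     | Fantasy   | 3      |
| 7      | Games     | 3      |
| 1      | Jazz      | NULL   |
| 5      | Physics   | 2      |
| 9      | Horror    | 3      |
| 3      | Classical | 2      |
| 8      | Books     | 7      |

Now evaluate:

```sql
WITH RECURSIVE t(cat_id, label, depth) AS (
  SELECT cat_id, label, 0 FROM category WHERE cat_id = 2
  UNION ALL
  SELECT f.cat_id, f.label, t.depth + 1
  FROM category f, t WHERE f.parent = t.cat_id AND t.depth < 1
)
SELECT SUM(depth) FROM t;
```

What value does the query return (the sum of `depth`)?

Base: cat_id=2 (Board) at depth 0.
Iteration 1: rows with parent in {2} -> Classical (id 3, depth 1), Physics (id 5, depth 1).
Iteration 2: depth < 1 fails for all current rows; recursion stops.
SUM(depth) = 0 + 1 + 1 = 2.

2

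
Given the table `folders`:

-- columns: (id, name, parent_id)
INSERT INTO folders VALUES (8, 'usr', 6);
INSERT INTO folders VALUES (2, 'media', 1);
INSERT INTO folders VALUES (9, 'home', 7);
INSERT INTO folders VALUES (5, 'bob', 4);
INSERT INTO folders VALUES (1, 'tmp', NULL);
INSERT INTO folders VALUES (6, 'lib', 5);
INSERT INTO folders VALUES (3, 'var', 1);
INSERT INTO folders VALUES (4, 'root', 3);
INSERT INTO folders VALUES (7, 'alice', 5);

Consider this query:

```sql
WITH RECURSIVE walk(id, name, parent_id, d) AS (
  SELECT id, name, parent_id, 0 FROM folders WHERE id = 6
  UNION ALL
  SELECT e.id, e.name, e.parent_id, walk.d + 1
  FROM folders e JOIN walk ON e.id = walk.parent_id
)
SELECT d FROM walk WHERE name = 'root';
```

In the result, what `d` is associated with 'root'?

2

Base: id=6 (lib), parent_id=5, d 0.
Iteration 1: join on id=5 -> bob (id 5, parent_id=4, d 1).
Iteration 2: join on id=4 -> root (id 4, parent_id=3, d 2).
Iteration 3: join on id=3 -> var (id 3, parent_id=1, d 3).
Iteration 4: join on id=1 -> tmp (id 1, parent_id=NULL, d 4).
Iteration 5: parent_id is NULL; no match; recursion stops.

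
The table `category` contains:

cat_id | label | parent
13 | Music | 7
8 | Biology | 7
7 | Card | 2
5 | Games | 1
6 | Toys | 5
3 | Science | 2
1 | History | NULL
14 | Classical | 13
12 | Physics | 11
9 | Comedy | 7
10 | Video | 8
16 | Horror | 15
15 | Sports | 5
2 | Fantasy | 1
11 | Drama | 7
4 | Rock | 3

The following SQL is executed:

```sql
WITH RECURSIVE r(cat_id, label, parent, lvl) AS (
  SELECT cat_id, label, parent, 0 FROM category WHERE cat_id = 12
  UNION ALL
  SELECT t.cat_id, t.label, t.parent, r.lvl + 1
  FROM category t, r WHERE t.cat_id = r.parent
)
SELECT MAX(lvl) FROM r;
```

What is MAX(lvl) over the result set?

4

Base: cat_id=12 (Physics), parent=11, lvl 0.
Iteration 1: join on cat_id=11 -> Drama (id 11, parent=7, lvl 1).
Iteration 2: join on cat_id=7 -> Card (id 7, parent=2, lvl 2).
Iteration 3: join on cat_id=2 -> Fantasy (id 2, parent=1, lvl 3).
Iteration 4: join on cat_id=1 -> History (id 1, parent=NULL, lvl 4).
Iteration 5: parent is NULL; no match; recursion stops.
lvl values: 0, 1, 2, 3, 4; the maximum is 4.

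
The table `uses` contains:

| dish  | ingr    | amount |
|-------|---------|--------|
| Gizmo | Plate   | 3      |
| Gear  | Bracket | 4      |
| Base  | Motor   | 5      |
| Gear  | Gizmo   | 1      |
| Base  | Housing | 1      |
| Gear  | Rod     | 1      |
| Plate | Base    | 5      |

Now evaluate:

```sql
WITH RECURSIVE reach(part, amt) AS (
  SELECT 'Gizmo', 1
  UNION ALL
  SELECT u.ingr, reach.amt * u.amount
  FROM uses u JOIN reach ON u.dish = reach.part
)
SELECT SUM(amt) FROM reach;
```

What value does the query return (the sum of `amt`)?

Base: (Gizmo, amt=1).
Iteration 1: components of {Gizmo} -> Plate = 1*3 = 3.
Iteration 2: components of {Plate} -> Base = 3*5 = 15.
Iteration 3: components of {Base} -> Housing = 15*1 = 15, Motor = 15*5 = 75.
Iteration 4: no further components; recursion stops.
SUM(amt) = 1 + 3 + 15 + 15 + 75 = 109.

109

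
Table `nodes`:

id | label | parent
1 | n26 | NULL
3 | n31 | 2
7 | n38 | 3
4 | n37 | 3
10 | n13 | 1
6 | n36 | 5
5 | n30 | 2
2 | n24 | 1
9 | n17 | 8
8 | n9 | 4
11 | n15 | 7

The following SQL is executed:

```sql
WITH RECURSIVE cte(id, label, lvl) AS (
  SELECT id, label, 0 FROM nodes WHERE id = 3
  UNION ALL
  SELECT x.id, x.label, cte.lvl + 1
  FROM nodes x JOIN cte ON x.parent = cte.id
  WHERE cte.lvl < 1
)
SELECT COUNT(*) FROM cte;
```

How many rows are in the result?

Base: id=3 (n31) at lvl 0.
Iteration 1: rows with parent in {3} -> n37 (id 4, lvl 1), n38 (id 7, lvl 1).
Iteration 2: lvl < 1 fails for all current rows; recursion stops.
Total rows emitted: 3.

3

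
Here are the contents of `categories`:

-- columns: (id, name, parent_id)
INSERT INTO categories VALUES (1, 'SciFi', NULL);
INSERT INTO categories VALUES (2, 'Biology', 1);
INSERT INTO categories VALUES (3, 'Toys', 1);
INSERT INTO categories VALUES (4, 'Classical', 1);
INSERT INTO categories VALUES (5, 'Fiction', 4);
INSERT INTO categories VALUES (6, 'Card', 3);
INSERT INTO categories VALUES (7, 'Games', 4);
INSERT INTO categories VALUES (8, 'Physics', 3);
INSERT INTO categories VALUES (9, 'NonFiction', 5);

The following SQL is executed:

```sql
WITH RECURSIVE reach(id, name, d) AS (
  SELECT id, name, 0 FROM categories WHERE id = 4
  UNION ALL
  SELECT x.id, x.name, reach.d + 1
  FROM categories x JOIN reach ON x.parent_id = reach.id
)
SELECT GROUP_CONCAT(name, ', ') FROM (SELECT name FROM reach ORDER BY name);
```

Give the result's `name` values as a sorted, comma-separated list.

Base: id=4 (Classical) at d 0.
Iteration 1: rows with parent_id in {4} -> Fiction (id 5, d 1), Games (id 7, d 1).
Iteration 2: rows with parent_id in {5,7} -> NonFiction (id 9, d 2).
Iteration 3: no rows with parent_id in {9}; recursion stops.

Classical, Fiction, Games, NonFiction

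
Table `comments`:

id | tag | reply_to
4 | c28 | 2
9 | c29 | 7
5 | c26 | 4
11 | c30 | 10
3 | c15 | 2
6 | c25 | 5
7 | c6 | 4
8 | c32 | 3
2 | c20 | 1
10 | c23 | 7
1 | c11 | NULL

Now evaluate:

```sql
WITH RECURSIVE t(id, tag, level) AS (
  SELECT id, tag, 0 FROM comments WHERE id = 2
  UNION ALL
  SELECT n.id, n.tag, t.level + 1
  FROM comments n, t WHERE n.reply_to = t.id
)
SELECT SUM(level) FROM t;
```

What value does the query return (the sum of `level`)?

Base: id=2 (c20) at level 0.
Iteration 1: rows with reply_to in {2} -> c15 (id 3, level 1), c28 (id 4, level 1).
Iteration 2: rows with reply_to in {3,4} -> c26 (id 5, level 2), c6 (id 7, level 2), c32 (id 8, level 2).
Iteration 3: rows with reply_to in {5,7,8} -> c25 (id 6, level 3), c29 (id 9, level 3), c23 (id 10, level 3).
Iteration 4: rows with reply_to in {6,9,10} -> c30 (id 11, level 4).
Iteration 5: no rows with reply_to in {11}; recursion stops.
SUM(level) = 0 + 1 + 1 + 2 + 2 + 2 + 3 + 3 + 3 + 4 = 21.

21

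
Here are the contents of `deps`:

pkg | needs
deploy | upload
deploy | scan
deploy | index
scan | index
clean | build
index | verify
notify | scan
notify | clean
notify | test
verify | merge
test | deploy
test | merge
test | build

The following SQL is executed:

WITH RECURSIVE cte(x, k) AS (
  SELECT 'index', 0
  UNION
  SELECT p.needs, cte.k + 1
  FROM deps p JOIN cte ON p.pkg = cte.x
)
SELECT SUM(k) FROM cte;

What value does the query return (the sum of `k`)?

3

Base: (index, k=0).
Iteration 1: edges from {index} -> (verify, k=1).
Iteration 2: edges from {verify} -> (merge, k=2).
Iteration 3: no outgoing edges from {merge}; recursion stops.
SUM(k) = 0 + 1 + 2 = 3.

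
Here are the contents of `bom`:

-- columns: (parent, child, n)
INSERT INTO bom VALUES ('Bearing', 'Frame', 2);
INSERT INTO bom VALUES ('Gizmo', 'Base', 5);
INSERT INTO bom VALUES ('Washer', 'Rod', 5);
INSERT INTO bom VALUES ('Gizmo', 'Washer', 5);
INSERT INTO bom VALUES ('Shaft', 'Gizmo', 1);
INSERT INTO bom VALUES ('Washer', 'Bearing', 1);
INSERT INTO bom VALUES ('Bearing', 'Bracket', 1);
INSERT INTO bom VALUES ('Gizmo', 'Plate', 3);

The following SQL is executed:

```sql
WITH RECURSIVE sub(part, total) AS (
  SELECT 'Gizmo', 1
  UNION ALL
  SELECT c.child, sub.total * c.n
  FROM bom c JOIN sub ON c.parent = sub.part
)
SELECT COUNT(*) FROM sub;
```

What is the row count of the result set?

8

Base: (Gizmo, total=1).
Iteration 1: components of {Gizmo} -> Base = 1*5 = 5, Plate = 1*3 = 3, Washer = 1*5 = 5.
Iteration 2: components of {Base,Plate,Washer} -> Bearing = 5*1 = 5, Rod = 5*5 = 25.
Iteration 3: components of {Bearing,Rod} -> Bracket = 5*1 = 5, Frame = 5*2 = 10.
Iteration 4: no further components; recursion stops.
Total rows emitted: 8.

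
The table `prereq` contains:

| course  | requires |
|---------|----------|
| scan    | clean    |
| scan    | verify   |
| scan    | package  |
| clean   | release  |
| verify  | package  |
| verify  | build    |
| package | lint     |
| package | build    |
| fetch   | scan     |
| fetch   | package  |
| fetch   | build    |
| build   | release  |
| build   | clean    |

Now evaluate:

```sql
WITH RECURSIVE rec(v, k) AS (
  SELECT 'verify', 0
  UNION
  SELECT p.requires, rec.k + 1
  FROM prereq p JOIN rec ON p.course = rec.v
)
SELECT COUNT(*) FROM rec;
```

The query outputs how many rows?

10

Base: (verify, k=0).
Iteration 1: edges from {verify} -> (build, k=1), (package, k=1).
Iteration 2: edges from {build,package} -> (build, k=2), (clean, k=2), (lint, k=2), (release, k=2).
Iteration 3: edges from {build,clean,lint,release} -> (clean, k=3), (release, k=3). [UNION drops 1 duplicate row(s)]
Iteration 4: edges from {clean,release} -> (release, k=4).
Iteration 5: no outgoing edges from {release}; recursion stops.
Total rows emitted: 10.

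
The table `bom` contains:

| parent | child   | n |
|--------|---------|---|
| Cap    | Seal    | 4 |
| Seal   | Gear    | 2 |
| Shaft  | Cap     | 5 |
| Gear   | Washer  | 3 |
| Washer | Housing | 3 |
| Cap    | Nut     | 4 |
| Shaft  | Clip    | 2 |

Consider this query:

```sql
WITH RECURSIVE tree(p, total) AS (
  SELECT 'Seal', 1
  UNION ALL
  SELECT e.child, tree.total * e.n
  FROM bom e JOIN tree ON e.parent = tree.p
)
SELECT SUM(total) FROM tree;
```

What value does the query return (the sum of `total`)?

Base: (Seal, total=1).
Iteration 1: components of {Seal} -> Gear = 1*2 = 2.
Iteration 2: components of {Gear} -> Washer = 2*3 = 6.
Iteration 3: components of {Washer} -> Housing = 6*3 = 18.
Iteration 4: no further components; recursion stops.
SUM(total) = 1 + 2 + 6 + 18 = 27.

27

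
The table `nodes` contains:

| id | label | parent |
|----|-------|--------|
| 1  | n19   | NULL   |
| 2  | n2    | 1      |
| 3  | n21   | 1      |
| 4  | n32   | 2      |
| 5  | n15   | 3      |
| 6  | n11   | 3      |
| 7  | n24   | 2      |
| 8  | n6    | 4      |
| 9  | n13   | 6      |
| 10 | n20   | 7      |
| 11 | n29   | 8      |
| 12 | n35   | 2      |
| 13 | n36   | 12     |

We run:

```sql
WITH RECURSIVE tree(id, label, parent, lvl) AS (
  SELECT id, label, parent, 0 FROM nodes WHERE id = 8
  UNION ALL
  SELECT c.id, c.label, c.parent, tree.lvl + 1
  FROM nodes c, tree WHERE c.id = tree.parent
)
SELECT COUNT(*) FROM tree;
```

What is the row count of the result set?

4

Base: id=8 (n6), parent=4, lvl 0.
Iteration 1: join on id=4 -> n32 (id 4, parent=2, lvl 1).
Iteration 2: join on id=2 -> n2 (id 2, parent=1, lvl 2).
Iteration 3: join on id=1 -> n19 (id 1, parent=NULL, lvl 3).
Iteration 4: parent is NULL; no match; recursion stops.
Total rows emitted: 4.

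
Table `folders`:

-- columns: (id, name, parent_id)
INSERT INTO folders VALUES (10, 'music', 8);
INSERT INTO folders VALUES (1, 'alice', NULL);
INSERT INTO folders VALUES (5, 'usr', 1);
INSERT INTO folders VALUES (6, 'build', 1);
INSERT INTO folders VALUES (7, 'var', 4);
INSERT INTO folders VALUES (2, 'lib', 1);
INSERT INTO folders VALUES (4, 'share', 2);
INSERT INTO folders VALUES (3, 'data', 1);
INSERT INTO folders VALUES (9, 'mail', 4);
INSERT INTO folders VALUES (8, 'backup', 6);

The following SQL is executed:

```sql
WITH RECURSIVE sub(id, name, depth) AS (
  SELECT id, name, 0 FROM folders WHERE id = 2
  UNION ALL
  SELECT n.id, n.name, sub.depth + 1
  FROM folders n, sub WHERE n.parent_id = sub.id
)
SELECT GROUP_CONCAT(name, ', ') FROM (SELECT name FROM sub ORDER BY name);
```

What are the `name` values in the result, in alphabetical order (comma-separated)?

Base: id=2 (lib) at depth 0.
Iteration 1: rows with parent_id in {2} -> share (id 4, depth 1).
Iteration 2: rows with parent_id in {4} -> var (id 7, depth 2), mail (id 9, depth 2).
Iteration 3: no rows with parent_id in {7,9}; recursion stops.

lib, mail, share, var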